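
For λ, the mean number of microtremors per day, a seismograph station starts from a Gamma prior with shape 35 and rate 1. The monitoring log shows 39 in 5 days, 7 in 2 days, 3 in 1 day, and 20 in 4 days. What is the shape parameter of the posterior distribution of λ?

Total count: 39 + 7 + 3 + 20 = 69.
Total exposure: 5 + 2 + 1 + 4 = 12 days.
By Gamma–Poisson conjugacy, the posterior is Gamma(α + Σx, β + Σt) = Gamma(35 + 69, 1 + 12) = Gamma(104, 13).

104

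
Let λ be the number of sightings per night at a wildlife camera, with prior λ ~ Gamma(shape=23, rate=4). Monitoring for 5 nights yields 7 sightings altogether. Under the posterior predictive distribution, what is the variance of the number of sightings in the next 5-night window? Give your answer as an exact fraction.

700/27

Total count 7 over total exposure 5 nights.
The Gamma prior is conjugate for the Poisson rate, so λ | data ~ Gamma(23+7, 4+5) = Gamma(30, 9).
The posterior predictive for a window of length T is Negative Binomial with variance T·α'·(β'+T)/β'² = 5·30·14/81 = 700/27.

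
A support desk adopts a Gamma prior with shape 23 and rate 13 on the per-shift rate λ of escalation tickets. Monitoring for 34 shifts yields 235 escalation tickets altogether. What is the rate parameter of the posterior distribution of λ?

Total count 235 over total exposure 34 shifts.
Posterior: α' = 23 + 235 = 258, β' = 13 + 34 = 47.

47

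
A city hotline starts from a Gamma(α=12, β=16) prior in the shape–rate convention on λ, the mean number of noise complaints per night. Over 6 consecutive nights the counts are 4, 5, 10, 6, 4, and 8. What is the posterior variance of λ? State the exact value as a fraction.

49/484

Total count: 4 + 5 + 10 + 6 + 4 + 8 = 37.
Total exposure: 6 nights.
By Gamma–Poisson conjugacy, the posterior is Gamma(α + Σx, β + Σt) = Gamma(12 + 37, 16 + 6) = Gamma(49, 22).
Posterior variance = α'/β'² = 49/484.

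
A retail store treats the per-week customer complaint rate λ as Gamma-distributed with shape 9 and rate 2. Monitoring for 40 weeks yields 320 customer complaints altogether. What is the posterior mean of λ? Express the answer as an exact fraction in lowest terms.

Total count 320 over total exposure 40 weeks.
The Gamma prior is conjugate for the Poisson rate, so λ | data ~ Gamma(9+320, 2+40) = Gamma(329, 42).
Posterior mean = α'/β' = 329/42 = 47/6.

47/6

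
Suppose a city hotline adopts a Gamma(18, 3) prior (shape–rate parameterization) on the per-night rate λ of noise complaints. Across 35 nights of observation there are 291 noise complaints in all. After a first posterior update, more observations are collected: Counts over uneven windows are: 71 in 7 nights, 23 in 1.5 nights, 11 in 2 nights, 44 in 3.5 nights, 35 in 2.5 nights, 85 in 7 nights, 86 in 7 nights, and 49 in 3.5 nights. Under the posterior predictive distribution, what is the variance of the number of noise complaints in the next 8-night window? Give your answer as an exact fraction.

Total count 291 over total exposure 35 nights.
After the first batch: Gamma(18 + 291, 3 + 35) = Gamma(309, 38).
Total count: 71 + 23 + 11 + 44 + 35 + 85 + 86 + 49 = 404.
Total exposure: 7 + 1.5 + 2 + 3.5 + 2.5 + 7 + 7 + 3.5 = 34 nights.
After the second batch: Gamma(309 + 404, 38 + 34) = Gamma(713, 72).
The posterior predictive for a window of length T is Negative Binomial with variance T·α'·(β'+T)/β'² = 8·713·80/5184 = 7130/81.

7130/81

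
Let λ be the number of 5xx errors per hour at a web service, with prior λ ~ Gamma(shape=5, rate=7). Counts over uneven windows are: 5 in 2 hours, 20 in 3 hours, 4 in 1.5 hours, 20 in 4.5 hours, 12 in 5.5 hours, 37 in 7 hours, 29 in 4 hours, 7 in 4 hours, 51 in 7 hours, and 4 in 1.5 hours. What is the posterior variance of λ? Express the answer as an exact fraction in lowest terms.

Total count: 5 + 20 + 4 + 20 + 12 + 37 + 29 + 7 + 51 + 4 = 189.
Total exposure: 2 + 3 + 1.5 + 4.5 + 5.5 + 7 + 4 + 4 + 7 + 1.5 = 40 hours.
Gamma(α, β) with Poisson data over total exposure Σt gives posterior Gamma(α+Σx, β+Σt) = Gamma(194, 47).
Posterior variance = α'/β'² = 194/2209.

194/2209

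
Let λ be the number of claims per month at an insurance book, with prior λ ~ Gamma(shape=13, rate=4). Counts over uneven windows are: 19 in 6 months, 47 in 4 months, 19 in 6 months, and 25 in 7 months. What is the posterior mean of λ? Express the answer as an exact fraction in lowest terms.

Total count: 19 + 47 + 19 + 25 = 110.
Total exposure: 6 + 4 + 6 + 7 = 23 months.
Posterior: α' = 13 + 110 = 123, β' = 4 + 23 = 27.
Posterior mean = α'/β' = 123/27 = 41/9.

41/9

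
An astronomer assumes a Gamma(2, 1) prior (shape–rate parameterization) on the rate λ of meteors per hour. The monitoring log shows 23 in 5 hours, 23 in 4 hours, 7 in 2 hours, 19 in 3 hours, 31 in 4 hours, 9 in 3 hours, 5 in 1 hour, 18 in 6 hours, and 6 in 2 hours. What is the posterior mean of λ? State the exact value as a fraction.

143/31

Total count: 23 + 23 + 7 + 19 + 31 + 9 + 5 + 18 + 6 = 141.
Total exposure: 5 + 4 + 2 + 3 + 4 + 3 + 1 + 6 + 2 = 30 hours.
Posterior: α' = 2 + 141 = 143, β' = 1 + 30 = 31.
Posterior mean = α'/β' = 143/31.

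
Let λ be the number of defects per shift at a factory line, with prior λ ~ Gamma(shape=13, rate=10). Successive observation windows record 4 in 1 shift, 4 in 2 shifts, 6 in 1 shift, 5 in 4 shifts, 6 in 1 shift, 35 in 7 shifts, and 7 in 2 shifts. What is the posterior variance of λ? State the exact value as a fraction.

Total count: 4 + 4 + 6 + 5 + 6 + 35 + 7 = 67.
Total exposure: 1 + 2 + 1 + 4 + 1 + 7 + 2 = 18 shifts.
Posterior: α' = 13 + 67 = 80, β' = 10 + 18 = 28.
Posterior variance = α'/β'² = 80/784 = 5/49.

5/49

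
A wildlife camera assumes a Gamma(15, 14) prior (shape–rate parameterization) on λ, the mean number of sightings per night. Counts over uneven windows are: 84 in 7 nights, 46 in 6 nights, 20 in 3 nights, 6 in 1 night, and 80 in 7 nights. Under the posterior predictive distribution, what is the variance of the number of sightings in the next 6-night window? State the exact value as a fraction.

16566/361

Total count: 84 + 46 + 20 + 6 + 80 = 236.
Total exposure: 7 + 6 + 3 + 1 + 7 = 24 nights.
Gamma(α, β) with Poisson data over total exposure Σt gives posterior Gamma(α+Σx, β+Σt) = Gamma(251, 38).
The posterior predictive for a window of length T is Negative Binomial with variance T·α'·(β'+T)/β'² = 6·251·44/1444 = 16566/361.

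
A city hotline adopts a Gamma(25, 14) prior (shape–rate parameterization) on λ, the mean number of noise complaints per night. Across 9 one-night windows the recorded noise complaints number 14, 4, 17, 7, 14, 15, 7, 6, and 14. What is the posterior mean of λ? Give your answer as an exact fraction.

Total count: 14 + 4 + 17 + 7 + 14 + 15 + 7 + 6 + 14 = 98.
Total exposure: 9 nights.
Conjugate update: add total count to the shape and total exposure to the rate, giving Gamma(123, 23).
Posterior mean = α'/β' = 123/23.

123/23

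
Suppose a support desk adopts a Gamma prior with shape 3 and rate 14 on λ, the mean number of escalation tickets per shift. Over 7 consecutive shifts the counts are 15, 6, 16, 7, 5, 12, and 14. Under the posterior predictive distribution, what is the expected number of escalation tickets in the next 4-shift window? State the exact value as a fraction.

Total count: 15 + 6 + 16 + 7 + 5 + 12 + 14 = 75.
Total exposure: 7 shifts.
By Gamma–Poisson conjugacy, the posterior is Gamma(α + Σx, β + Σt) = Gamma(3 + 75, 14 + 7) = Gamma(78, 21).
Predictive mean over a 4-shift window = T·E[λ|data] = 4·78/21 = 104/7.

104/7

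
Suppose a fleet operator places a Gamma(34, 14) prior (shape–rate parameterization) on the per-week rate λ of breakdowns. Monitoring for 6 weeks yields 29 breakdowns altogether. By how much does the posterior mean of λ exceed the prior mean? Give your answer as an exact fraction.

101/140

Total count 29 over total exposure 6 weeks.
Conjugate update: add total count to the shape and total exposure to the rate, giving Gamma(63, 20).
Posterior mean = 63/20 = 63/20; prior mean = 34/14 = 17/7. Difference = 63/20 − 17/7 = 101/140.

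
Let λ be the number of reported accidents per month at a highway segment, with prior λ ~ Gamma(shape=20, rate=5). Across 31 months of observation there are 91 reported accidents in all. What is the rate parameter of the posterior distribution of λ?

36

Total count 91 over total exposure 31 months.
Posterior: α' = 20 + 91 = 111, β' = 5 + 31 = 36.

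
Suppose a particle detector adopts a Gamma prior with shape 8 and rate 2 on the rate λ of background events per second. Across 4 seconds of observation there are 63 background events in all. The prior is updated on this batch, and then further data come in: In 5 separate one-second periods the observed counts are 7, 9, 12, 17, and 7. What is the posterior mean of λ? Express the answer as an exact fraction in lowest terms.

Total count 63 over total exposure 4 seconds.
After the first batch: Gamma(8 + 63, 2 + 4) = Gamma(71, 6).
Total count: 7 + 9 + 12 + 17 + 7 = 52.
Total exposure: 5 seconds.
After the second batch: Gamma(71 + 52, 6 + 5) = Gamma(123, 11).
Posterior mean = α'/β' = 123/11.

123/11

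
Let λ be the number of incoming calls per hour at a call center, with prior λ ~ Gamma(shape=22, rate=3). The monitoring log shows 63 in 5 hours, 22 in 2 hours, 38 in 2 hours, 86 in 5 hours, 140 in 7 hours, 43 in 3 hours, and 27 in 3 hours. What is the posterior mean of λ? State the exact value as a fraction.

Total count: 63 + 22 + 38 + 86 + 140 + 43 + 27 = 419.
Total exposure: 5 + 2 + 2 + 5 + 7 + 3 + 3 = 27 hours.
The Gamma prior is conjugate for the Poisson rate, so λ | data ~ Gamma(22+419, 3+27) = Gamma(441, 30).
Posterior mean = α'/β' = 441/30 = 147/10.

147/10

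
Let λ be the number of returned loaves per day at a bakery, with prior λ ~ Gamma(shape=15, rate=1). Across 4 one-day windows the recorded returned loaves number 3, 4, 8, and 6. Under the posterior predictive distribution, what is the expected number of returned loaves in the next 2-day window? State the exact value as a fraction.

72/5

Total count: 3 + 4 + 8 + 6 = 21.
Total exposure: 4 days.
Gamma(α, β) with Poisson data over total exposure Σt gives posterior Gamma(α+Σx, β+Σt) = Gamma(36, 5).
Predictive mean over a 2-day window = T·E[λ|data] = 2·36/5 = 72/5.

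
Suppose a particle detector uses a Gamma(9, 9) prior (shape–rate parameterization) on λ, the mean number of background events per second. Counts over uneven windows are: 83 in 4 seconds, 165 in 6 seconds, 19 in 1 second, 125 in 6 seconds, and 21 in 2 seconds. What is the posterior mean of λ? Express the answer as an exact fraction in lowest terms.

211/14

Total count: 83 + 165 + 19 + 125 + 21 = 413.
Total exposure: 4 + 6 + 1 + 6 + 2 = 19 seconds.
Gamma(α, β) with Poisson data over total exposure Σt gives posterior Gamma(α+Σx, β+Σt) = Gamma(422, 28).
Posterior mean = α'/β' = 422/28 = 211/14.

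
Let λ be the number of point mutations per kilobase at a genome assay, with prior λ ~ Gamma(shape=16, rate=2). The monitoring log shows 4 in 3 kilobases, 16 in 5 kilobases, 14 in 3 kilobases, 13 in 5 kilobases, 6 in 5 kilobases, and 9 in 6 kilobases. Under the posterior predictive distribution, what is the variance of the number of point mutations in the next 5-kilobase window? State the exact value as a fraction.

13260/841

Total count: 4 + 16 + 14 + 13 + 6 + 9 = 62.
Total exposure: 3 + 5 + 3 + 5 + 5 + 6 = 27 kilobases.
Conjugate update: add total count to the shape and total exposure to the rate, giving Gamma(78, 29).
The posterior predictive for a window of length T is Negative Binomial with variance T·α'·(β'+T)/β'² = 5·78·34/841 = 13260/841.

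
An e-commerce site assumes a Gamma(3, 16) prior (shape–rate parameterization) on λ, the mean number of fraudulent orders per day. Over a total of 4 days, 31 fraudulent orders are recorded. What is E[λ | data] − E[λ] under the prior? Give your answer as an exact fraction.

121/80

Total count 31 over total exposure 4 days.
Gamma(α, β) with Poisson data over total exposure Σt gives posterior Gamma(α+Σx, β+Σt) = Gamma(34, 20).
Posterior mean = 34/20 = 17/10; prior mean = 3/16 = 3/16. Difference = 17/10 − 3/16 = 121/80.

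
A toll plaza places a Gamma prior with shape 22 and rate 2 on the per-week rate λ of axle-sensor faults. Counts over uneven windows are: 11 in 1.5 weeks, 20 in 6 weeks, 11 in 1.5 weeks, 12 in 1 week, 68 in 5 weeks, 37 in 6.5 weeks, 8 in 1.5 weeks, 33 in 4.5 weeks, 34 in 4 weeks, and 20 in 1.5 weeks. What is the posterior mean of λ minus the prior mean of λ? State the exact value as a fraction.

-109/35

Total count: 11 + 20 + 11 + 12 + 68 + 37 + 8 + 33 + 34 + 20 = 254.
Total exposure: 1.5 + 6 + 1.5 + 1 + 5 + 6.5 + 1.5 + 4.5 + 4 + 1.5 = 33 weeks.
Conjugate update: add total count to the shape and total exposure to the rate, giving Gamma(276, 35).
Posterior mean = 276/35 = 276/35; prior mean = 22/2 = 11. Difference = 276/35 − 11 = -109/35.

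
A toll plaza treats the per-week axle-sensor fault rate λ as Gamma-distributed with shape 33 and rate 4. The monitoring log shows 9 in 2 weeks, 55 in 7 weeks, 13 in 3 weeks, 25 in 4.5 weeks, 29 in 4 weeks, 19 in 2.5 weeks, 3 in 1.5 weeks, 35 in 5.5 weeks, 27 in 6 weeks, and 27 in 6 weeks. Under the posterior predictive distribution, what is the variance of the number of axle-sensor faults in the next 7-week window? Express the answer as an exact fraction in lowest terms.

102025/2116

Total count: 9 + 55 + 13 + 25 + 29 + 19 + 3 + 35 + 27 + 27 = 242.
Total exposure: 2 + 7 + 3 + 4.5 + 4 + 2.5 + 1.5 + 5.5 + 6 + 6 = 42 weeks.
Gamma(α, β) with Poisson data over total exposure Σt gives posterior Gamma(α+Σx, β+Σt) = Gamma(275, 46).
The posterior predictive for a window of length T is Negative Binomial with variance T·α'·(β'+T)/β'² = 7·275·53/2116 = 102025/2116.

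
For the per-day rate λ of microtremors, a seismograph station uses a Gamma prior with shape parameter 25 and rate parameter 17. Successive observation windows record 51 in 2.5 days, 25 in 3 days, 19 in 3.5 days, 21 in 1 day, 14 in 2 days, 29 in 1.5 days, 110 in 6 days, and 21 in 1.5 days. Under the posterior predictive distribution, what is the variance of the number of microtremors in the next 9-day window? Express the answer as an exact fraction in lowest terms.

Total count: 51 + 25 + 19 + 21 + 14 + 29 + 110 + 21 = 290.
Total exposure: 2.5 + 3 + 3.5 + 1 + 2 + 1.5 + 6 + 1.5 = 21 days.
Gamma(α, β) with Poisson data over total exposure Σt gives posterior Gamma(α+Σx, β+Σt) = Gamma(315, 38).
The posterior predictive for a window of length T is Negative Binomial with variance T·α'·(β'+T)/β'² = 9·315·47/1444 = 133245/1444.

133245/1444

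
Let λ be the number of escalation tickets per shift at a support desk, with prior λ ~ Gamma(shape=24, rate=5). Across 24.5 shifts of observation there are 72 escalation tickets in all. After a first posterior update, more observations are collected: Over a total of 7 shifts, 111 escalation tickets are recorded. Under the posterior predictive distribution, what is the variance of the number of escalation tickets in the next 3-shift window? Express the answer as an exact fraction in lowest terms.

Total count 72 over total exposure 24.5 shifts.
After the first batch: Gamma(24 + 72, 5 + 24.5) = Gamma(96, 59/2).
Total count 111 over total exposure 7 shifts.
After the second batch: Gamma(96 + 111, 59/2 + 7) = Gamma(207, 73/2).
The posterior predictive for a window of length T is Negative Binomial with variance T·α'·(β'+T)/β'² = 3·207·(79/2)/(5329/4) = 98118/5329.

98118/5329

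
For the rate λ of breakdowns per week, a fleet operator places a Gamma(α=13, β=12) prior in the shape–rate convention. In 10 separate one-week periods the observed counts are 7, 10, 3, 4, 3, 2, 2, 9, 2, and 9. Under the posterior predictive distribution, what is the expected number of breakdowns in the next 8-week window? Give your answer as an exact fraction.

256/11

Total count: 7 + 10 + 3 + 4 + 3 + 2 + 2 + 9 + 2 + 9 = 51.
Total exposure: 10 weeks.
Gamma(α, β) with Poisson data over total exposure Σt gives posterior Gamma(α+Σx, β+Σt) = Gamma(64, 22).
Predictive mean over an 8-week window = T·E[λ|data] = 8·64/22 = 256/11.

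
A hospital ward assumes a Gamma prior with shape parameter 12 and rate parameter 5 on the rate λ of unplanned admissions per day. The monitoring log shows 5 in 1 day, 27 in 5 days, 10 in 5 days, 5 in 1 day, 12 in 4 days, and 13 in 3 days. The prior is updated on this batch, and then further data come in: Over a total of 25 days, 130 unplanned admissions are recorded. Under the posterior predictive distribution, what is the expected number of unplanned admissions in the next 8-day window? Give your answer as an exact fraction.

1712/49

Total count: 5 + 27 + 10 + 5 + 12 + 13 = 72.
Total exposure: 1 + 5 + 5 + 1 + 4 + 3 = 19 days.
After the first batch: Gamma(12 + 72, 5 + 19) = Gamma(84, 24).
Total count 130 over total exposure 25 days.
After the second batch: Gamma(84 + 130, 24 + 25) = Gamma(214, 49).
Predictive mean over an 8-day window = T·E[λ|data] = 8·214/49 = 1712/49.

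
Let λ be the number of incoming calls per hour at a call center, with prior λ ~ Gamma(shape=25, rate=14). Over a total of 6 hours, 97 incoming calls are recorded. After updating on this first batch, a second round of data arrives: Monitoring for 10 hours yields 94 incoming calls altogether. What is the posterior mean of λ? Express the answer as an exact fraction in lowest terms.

Total count 97 over total exposure 6 hours.
After the first batch: Gamma(25 + 97, 14 + 6) = Gamma(122, 20).
Total count 94 over total exposure 10 hours.
After the second batch: Gamma(122 + 94, 20 + 10) = Gamma(216, 30).
Posterior mean = α'/β' = 216/30 = 36/5.

36/5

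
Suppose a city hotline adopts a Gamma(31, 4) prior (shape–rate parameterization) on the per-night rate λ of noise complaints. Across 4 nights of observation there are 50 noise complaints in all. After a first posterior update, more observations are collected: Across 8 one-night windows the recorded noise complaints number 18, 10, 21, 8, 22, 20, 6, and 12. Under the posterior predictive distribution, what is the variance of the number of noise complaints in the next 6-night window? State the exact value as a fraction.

Total count 50 over total exposure 4 nights.
After the first batch: Gamma(31 + 50, 4 + 4) = Gamma(81, 8).
Total count: 18 + 10 + 21 + 8 + 22 + 20 + 6 + 12 = 117.
Total exposure: 8 nights.
After the second batch: Gamma(81 + 117, 8 + 8) = Gamma(198, 16).
The posterior predictive for a window of length T is Negative Binomial with variance T·α'·(β'+T)/β'² = 6·198·22/256 = 3267/32.

3267/32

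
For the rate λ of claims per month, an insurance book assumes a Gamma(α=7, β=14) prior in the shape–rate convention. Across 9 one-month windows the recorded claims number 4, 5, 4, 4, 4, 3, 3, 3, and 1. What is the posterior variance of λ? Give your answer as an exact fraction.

Total count: 4 + 5 + 4 + 4 + 4 + 3 + 3 + 3 + 1 = 31.
Total exposure: 9 months.
Posterior: α' = 7 + 31 = 38, β' = 14 + 9 = 23.
Posterior variance = α'/β'² = 38/529.

38/529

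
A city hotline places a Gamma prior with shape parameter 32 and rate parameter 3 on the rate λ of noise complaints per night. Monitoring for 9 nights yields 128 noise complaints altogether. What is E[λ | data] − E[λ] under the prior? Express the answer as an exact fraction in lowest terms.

Total count 128 over total exposure 9 nights.
Gamma(α, β) with Poisson data over total exposure Σt gives posterior Gamma(α+Σx, β+Σt) = Gamma(160, 12).
Posterior mean = 160/12 = 40/3; prior mean = 32/3 = 32/3. Difference = 40/3 − 32/3 = 8/3.

8/3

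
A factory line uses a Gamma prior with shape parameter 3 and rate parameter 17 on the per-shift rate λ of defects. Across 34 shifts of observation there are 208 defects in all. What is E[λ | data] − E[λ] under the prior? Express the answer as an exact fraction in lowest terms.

Total count 208 over total exposure 34 shifts.
Posterior: α' = 3 + 208 = 211, β' = 17 + 34 = 51.
Posterior mean = 211/51 = 211/51; prior mean = 3/17 = 3/17. Difference = 211/51 − 3/17 = 202/51.

202/51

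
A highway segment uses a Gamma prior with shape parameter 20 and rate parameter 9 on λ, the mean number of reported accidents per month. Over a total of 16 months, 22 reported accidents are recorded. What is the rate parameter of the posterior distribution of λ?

Total count 22 over total exposure 16 months.
By Gamma–Poisson conjugacy, the posterior is Gamma(α + Σx, β + Σt) = Gamma(20 + 22, 9 + 16) = Gamma(42, 25).

25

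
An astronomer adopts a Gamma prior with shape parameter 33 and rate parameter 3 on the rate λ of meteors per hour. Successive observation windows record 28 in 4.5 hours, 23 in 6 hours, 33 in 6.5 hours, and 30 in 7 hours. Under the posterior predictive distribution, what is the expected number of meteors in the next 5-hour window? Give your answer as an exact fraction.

Total count: 28 + 23 + 33 + 30 = 114.
Total exposure: 4.5 + 6 + 6.5 + 7 = 24 hours.
Gamma(α, β) with Poisson data over total exposure Σt gives posterior Gamma(α+Σx, β+Σt) = Gamma(147, 27).
Predictive mean over a 5-hour window = T·E[λ|data] = 5·147/27 = 245/9.

245/9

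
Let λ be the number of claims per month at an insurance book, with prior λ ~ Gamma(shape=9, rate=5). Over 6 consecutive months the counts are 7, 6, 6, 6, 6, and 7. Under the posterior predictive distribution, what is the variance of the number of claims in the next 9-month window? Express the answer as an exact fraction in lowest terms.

Total count: 7 + 6 + 6 + 6 + 6 + 7 = 38.
Total exposure: 6 months.
By Gamma–Poisson conjugacy, the posterior is Gamma(α + Σx, β + Σt) = Gamma(9 + 38, 5 + 6) = Gamma(47, 11).
The posterior predictive for a window of length T is Negative Binomial with variance T·α'·(β'+T)/β'² = 9·47·20/121 = 8460/121.

8460/121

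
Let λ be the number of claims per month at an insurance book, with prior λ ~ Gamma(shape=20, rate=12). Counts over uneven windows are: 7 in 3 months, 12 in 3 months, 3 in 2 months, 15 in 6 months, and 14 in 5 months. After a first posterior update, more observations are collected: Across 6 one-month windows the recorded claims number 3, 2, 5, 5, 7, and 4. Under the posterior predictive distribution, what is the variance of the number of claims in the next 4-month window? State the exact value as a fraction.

15908/1369

Total count: 7 + 12 + 3 + 15 + 14 = 51.
Total exposure: 3 + 3 + 2 + 6 + 5 = 19 months.
After the first batch: Gamma(20 + 51, 12 + 19) = Gamma(71, 31).
Total count: 3 + 2 + 5 + 5 + 7 + 4 = 26.
Total exposure: 6 months.
After the second batch: Gamma(71 + 26, 31 + 6) = Gamma(97, 37).
The posterior predictive for a window of length T is Negative Binomial with variance T·α'·(β'+T)/β'² = 4·97·41/1369 = 15908/1369.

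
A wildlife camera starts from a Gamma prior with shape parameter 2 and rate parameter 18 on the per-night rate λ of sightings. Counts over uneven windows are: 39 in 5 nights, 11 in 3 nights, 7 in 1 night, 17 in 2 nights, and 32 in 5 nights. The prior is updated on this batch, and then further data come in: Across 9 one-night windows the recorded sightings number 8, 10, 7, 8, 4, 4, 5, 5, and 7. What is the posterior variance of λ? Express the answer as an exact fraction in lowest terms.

166/1849

Total count: 39 + 11 + 7 + 17 + 32 = 106.
Total exposure: 5 + 3 + 1 + 2 + 5 = 16 nights.
After the first batch: Gamma(2 + 106, 18 + 16) = Gamma(108, 34).
Total count: 8 + 10 + 7 + 8 + 4 + 4 + 5 + 5 + 7 = 58.
Total exposure: 9 nights.
After the second batch: Gamma(108 + 58, 34 + 9) = Gamma(166, 43).
Posterior variance = α'/β'² = 166/1849.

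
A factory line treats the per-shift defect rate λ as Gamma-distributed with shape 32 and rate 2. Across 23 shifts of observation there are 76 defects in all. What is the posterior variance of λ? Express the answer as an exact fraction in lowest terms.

108/625

Total count 76 over total exposure 23 shifts.
Conjugate update: add total count to the shape and total exposure to the rate, giving Gamma(108, 25).
Posterior variance = α'/β'² = 108/625.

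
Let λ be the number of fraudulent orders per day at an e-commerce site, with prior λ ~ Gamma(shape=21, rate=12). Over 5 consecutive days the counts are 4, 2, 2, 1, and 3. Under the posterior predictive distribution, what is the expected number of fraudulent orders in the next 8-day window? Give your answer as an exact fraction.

Total count: 4 + 2 + 2 + 1 + 3 = 12.
Total exposure: 5 days.
Gamma(α, β) with Poisson data over total exposure Σt gives posterior Gamma(α+Σx, β+Σt) = Gamma(33, 17).
Predictive mean over an 8-day window = T·E[λ|data] = 8·33/17 = 264/17.

264/17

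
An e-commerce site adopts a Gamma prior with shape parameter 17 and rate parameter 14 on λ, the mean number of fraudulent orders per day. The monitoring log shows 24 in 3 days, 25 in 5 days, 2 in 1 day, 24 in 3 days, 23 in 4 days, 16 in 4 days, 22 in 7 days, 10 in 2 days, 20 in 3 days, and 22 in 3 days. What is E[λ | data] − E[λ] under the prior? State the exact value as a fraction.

Total count: 24 + 25 + 2 + 24 + 23 + 16 + 22 + 10 + 20 + 22 = 188.
Total exposure: 3 + 5 + 1 + 3 + 4 + 4 + 7 + 2 + 3 + 3 = 35 days.
By Gamma–Poisson conjugacy, the posterior is Gamma(α + Σx, β + Σt) = Gamma(17 + 188, 14 + 35) = Gamma(205, 49).
Posterior mean = 205/49 = 205/49; prior mean = 17/14 = 17/14. Difference = 205/49 − 17/14 = 291/98.

291/98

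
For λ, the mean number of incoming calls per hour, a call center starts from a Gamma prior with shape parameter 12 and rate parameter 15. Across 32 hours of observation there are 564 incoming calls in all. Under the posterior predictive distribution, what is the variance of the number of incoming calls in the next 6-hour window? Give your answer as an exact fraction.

183168/2209

Total count 564 over total exposure 32 hours.
By Gamma–Poisson conjugacy, the posterior is Gamma(α + Σx, β + Σt) = Gamma(12 + 564, 15 + 32) = Gamma(576, 47).
The posterior predictive for a window of length T is Negative Binomial with variance T·α'·(β'+T)/β'² = 6·576·53/2209 = 183168/2209.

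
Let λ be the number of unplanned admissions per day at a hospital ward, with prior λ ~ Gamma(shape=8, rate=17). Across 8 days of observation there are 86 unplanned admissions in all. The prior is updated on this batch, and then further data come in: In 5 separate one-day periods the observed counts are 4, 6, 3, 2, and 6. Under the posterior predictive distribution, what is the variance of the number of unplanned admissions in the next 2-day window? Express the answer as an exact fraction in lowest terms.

Total count 86 over total exposure 8 days.
After the first batch: Gamma(8 + 86, 17 + 8) = Gamma(94, 25).
Total count: 4 + 6 + 3 + 2 + 6 = 21.
Total exposure: 5 days.
After the second batch: Gamma(94 + 21, 25 + 5) = Gamma(115, 30).
The posterior predictive for a window of length T is Negative Binomial with variance T·α'·(β'+T)/β'² = 2·115·32/900 = 368/45.

368/45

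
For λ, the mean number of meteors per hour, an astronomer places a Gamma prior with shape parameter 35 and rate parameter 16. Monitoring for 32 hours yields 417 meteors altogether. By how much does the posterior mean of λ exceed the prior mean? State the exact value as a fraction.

Total count 417 over total exposure 32 hours.
By Gamma–Poisson conjugacy, the posterior is Gamma(α + Σx, β + Σt) = Gamma(35 + 417, 16 + 32) = Gamma(452, 48).
Posterior mean = 452/48 = 113/12; prior mean = 35/16 = 35/16. Difference = 113/12 − 35/16 = 347/48.

347/48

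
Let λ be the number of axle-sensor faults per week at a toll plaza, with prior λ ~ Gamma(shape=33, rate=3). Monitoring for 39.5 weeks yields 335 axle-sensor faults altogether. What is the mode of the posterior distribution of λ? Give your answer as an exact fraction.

Total count 335 over total exposure 39.5 weeks.
By Gamma–Poisson conjugacy, the posterior is Gamma(α + Σx, β + Σt) = Gamma(33 + 335, 3 + 39.5) = Gamma(368, 85/2).
Posterior mode = (α'−1)/β' = 367/(85/2) = 734/85.

734/85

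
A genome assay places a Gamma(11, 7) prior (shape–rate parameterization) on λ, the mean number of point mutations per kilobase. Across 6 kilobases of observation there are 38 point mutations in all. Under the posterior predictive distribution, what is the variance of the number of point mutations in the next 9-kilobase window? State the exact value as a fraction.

Total count 38 over total exposure 6 kilobases.
Posterior: α' = 11 + 38 = 49, β' = 7 + 6 = 13.
The posterior predictive for a window of length T is Negative Binomial with variance T·α'·(β'+T)/β'² = 9·49·22/169 = 9702/169.

9702/169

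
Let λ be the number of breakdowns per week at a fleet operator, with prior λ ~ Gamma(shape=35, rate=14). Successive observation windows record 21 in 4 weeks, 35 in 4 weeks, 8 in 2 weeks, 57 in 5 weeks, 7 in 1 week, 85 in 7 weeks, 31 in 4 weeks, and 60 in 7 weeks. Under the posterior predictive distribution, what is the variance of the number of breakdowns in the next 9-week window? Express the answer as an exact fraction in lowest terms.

19323/256

Total count: 21 + 35 + 8 + 57 + 7 + 85 + 31 + 60 = 304.
Total exposure: 4 + 4 + 2 + 5 + 1 + 7 + 4 + 7 = 34 weeks.
Conjugate update: add total count to the shape and total exposure to the rate, giving Gamma(339, 48).
The posterior predictive for a window of length T is Negative Binomial with variance T·α'·(β'+T)/β'² = 9·339·57/2304 = 19323/256.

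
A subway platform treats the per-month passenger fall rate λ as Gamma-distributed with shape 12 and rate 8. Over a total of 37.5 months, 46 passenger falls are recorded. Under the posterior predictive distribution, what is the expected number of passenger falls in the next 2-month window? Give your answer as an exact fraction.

232/91

Total count 46 over total exposure 37.5 months.
The Gamma prior is conjugate for the Poisson rate, so λ | data ~ Gamma(12+46, 8+37.5) = Gamma(58, 91/2).
Predictive mean over a 2-month window = T·E[λ|data] = 2·58/(91/2) = 232/91.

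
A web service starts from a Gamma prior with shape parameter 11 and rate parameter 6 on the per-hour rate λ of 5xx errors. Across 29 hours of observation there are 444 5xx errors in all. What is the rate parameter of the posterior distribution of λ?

Total count 444 over total exposure 29 hours.
Gamma(α, β) with Poisson data over total exposure Σt gives posterior Gamma(α+Σx, β+Σt) = Gamma(455, 35).

35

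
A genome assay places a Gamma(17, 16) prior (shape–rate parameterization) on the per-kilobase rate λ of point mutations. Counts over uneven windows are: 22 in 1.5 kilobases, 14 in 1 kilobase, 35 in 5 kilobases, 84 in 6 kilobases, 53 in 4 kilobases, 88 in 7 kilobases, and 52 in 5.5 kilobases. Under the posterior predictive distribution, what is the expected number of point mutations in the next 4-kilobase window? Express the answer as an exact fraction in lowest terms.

Total count: 22 + 14 + 35 + 84 + 53 + 88 + 52 = 348.
Total exposure: 1.5 + 1 + 5 + 6 + 4 + 7 + 5.5 = 30 kilobases.
By Gamma–Poisson conjugacy, the posterior is Gamma(α + Σx, β + Σt) = Gamma(17 + 348, 16 + 30) = Gamma(365, 46).
Predictive mean over a 4-kilobase window = T·E[λ|data] = 4·365/46 = 730/23.

730/23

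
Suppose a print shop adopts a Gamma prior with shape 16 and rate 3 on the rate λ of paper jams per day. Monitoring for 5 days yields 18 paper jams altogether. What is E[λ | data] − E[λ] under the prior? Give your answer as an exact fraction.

Total count 18 over total exposure 5 days.
The Gamma prior is conjugate for the Poisson rate, so λ | data ~ Gamma(16+18, 3+5) = Gamma(34, 8).
Posterior mean = 34/8 = 17/4; prior mean = 16/3 = 16/3. Difference = 17/4 − 16/3 = -13/12.

-13/12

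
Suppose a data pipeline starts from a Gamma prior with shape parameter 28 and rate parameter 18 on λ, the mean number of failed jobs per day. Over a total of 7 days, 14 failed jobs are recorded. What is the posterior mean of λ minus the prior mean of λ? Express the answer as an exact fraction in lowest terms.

28/225

Total count 14 over total exposure 7 days.
Gamma(α, β) with Poisson data over total exposure Σt gives posterior Gamma(α+Σx, β+Σt) = Gamma(42, 25).
Posterior mean = 42/25 = 42/25; prior mean = 28/18 = 14/9. Difference = 42/25 − 14/9 = 28/225.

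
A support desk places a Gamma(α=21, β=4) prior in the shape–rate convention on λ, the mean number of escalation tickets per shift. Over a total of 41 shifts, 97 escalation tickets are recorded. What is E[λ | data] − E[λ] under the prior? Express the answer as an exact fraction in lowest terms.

Total count 97 over total exposure 41 shifts.
The Gamma prior is conjugate for the Poisson rate, so λ | data ~ Gamma(21+97, 4+41) = Gamma(118, 45).
Posterior mean = 118/45 = 118/45; prior mean = 21/4 = 21/4. Difference = 118/45 − 21/4 = -473/180.

-473/180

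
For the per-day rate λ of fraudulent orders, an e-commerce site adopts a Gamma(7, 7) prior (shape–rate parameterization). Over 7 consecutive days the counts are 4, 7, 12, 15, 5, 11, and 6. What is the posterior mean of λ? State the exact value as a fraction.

67/14

Total count: 4 + 7 + 12 + 15 + 5 + 11 + 6 = 60.
Total exposure: 7 days.
By Gamma–Poisson conjugacy, the posterior is Gamma(α + Σx, β + Σt) = Gamma(7 + 60, 7 + 7) = Gamma(67, 14).
Posterior mean = α'/β' = 67/14.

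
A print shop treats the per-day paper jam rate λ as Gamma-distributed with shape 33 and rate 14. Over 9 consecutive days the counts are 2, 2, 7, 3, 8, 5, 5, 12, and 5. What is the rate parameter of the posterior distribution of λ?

23

Total count: 2 + 2 + 7 + 3 + 8 + 5 + 5 + 12 + 5 = 49.
Total exposure: 9 days.
The Gamma prior is conjugate for the Poisson rate, so λ | data ~ Gamma(33+49, 14+9) = Gamma(82, 23).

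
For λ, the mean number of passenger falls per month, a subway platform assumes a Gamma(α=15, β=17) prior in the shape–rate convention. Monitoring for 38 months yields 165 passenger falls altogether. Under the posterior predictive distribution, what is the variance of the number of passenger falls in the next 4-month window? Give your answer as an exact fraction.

8496/605

Total count 165 over total exposure 38 months.
Conjugate update: add total count to the shape and total exposure to the rate, giving Gamma(180, 55).
The posterior predictive for a window of length T is Negative Binomial with variance T·α'·(β'+T)/β'² = 4·180·59/3025 = 8496/605.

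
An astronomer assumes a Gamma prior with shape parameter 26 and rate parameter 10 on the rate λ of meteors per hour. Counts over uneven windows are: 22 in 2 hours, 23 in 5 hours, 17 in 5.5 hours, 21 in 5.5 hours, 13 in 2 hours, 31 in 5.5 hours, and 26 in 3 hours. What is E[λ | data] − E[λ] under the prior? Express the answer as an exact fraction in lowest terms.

Total count: 22 + 23 + 17 + 21 + 13 + 31 + 26 = 153.
Total exposure: 2 + 5 + 5.5 + 5.5 + 2 + 5.5 + 3 = 28.5 hours.
Conjugate update: add total count to the shape and total exposure to the rate, giving Gamma(179, 77/2).
Posterior mean = 179/(77/2) = 358/77; prior mean = 26/10 = 13/5. Difference = 358/77 − 13/5 = 789/385.

789/385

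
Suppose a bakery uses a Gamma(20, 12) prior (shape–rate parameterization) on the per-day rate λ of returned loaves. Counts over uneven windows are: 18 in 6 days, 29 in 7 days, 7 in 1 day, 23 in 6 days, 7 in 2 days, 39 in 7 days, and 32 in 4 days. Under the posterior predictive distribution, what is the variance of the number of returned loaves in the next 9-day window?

Total count: 18 + 29 + 7 + 23 + 7 + 39 + 32 = 155.
Total exposure: 6 + 7 + 1 + 6 + 2 + 7 + 4 = 33 days.
By Gamma–Poisson conjugacy, the posterior is Gamma(α + Σx, β + Σt) = Gamma(20 + 155, 12 + 33) = Gamma(175, 45).
The posterior predictive for a window of length T is Negative Binomial with variance T·α'·(β'+T)/β'² = 9·175·54/2025 = 42.

42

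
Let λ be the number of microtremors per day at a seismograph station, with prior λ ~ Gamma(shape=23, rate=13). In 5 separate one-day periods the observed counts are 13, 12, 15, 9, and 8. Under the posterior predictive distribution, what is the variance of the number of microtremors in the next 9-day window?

Total count: 13 + 12 + 15 + 9 + 8 = 57.
Total exposure: 5 days.
The Gamma prior is conjugate for the Poisson rate, so λ | data ~ Gamma(23+57, 13+5) = Gamma(80, 18).
The posterior predictive for a window of length T is Negative Binomial with variance T·α'·(β'+T)/β'² = 9·80·27/324 = 60.

60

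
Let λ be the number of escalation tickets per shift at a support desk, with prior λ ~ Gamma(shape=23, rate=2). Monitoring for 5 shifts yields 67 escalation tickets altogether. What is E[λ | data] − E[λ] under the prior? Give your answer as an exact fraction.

19/14

Total count 67 over total exposure 5 shifts.
By Gamma–Poisson conjugacy, the posterior is Gamma(α + Σx, β + Σt) = Gamma(23 + 67, 2 + 5) = Gamma(90, 7).
Posterior mean = 90/7 = 90/7; prior mean = 23/2 = 23/2. Difference = 90/7 − 23/2 = 19/14.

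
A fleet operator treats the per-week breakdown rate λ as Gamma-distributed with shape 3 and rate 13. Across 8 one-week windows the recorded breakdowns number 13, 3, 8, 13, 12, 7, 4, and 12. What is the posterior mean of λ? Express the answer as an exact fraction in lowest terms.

25/7

Total count: 13 + 3 + 8 + 13 + 12 + 7 + 4 + 12 = 72.
Total exposure: 8 weeks.
The Gamma prior is conjugate for the Poisson rate, so λ | data ~ Gamma(3+72, 13+8) = Gamma(75, 21).
Posterior mean = α'/β' = 75/21 = 25/7.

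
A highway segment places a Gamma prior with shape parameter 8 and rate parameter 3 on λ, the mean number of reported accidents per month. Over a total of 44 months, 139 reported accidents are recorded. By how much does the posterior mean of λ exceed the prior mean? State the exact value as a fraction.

Total count 139 over total exposure 44 months.
The Gamma prior is conjugate for the Poisson rate, so λ | data ~ Gamma(8+139, 3+44) = Gamma(147, 47).
Posterior mean = 147/47 = 147/47; prior mean = 8/3 = 8/3. Difference = 147/47 − 8/3 = 65/141.

65/141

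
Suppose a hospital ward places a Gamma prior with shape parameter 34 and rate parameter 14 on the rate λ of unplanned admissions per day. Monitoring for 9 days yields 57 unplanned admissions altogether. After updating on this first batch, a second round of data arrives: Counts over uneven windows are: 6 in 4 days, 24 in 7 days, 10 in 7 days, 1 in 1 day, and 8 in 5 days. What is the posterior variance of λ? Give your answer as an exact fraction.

140/2209

Total count 57 over total exposure 9 days.
After the first batch: Gamma(34 + 57, 14 + 9) = Gamma(91, 23).
Total count: 6 + 24 + 10 + 1 + 8 = 49.
Total exposure: 4 + 7 + 7 + 1 + 5 = 24 days.
After the second batch: Gamma(91 + 49, 23 + 24) = Gamma(140, 47).
Posterior variance = α'/β'² = 140/2209.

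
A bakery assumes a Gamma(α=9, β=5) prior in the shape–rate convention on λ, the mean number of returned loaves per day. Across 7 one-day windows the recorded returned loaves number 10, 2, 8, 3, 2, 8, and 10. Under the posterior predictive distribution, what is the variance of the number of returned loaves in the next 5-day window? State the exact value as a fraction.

1105/36

Total count: 10 + 2 + 8 + 3 + 2 + 8 + 10 = 43.
Total exposure: 7 days.
Gamma(α, β) with Poisson data over total exposure Σt gives posterior Gamma(α+Σx, β+Σt) = Gamma(52, 12).
The posterior predictive for a window of length T is Negative Binomial with variance T·α'·(β'+T)/β'² = 5·52·17/144 = 1105/36.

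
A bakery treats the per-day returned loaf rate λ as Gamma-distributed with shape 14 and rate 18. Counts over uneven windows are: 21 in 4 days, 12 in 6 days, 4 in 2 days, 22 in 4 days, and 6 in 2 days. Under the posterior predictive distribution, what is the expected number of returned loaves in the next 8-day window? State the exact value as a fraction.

158/9

Total count: 21 + 12 + 4 + 22 + 6 = 65.
Total exposure: 4 + 6 + 2 + 4 + 2 = 18 days.
Posterior: α' = 14 + 65 = 79, β' = 18 + 18 = 36.
Predictive mean over an 8-day window = T·E[λ|data] = 8·79/36 = 158/9.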